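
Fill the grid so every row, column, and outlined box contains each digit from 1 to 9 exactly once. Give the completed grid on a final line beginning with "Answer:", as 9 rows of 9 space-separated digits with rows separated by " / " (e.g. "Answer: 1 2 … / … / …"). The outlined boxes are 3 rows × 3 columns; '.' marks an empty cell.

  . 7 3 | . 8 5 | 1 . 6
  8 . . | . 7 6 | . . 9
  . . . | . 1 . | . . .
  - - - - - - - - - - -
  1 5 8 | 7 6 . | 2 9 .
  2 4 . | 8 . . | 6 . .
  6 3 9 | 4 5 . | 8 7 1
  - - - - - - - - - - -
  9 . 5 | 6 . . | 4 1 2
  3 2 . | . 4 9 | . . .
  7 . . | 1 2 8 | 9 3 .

Step 1. [r3c6∈{2,3,4}] 4 has one home in col 6: r3c6 ⇒ r3c6=4.
Step 2. [r9c9∈{5}] nothing but 5 survives at r9c9, so r9c9=5.
Step 3. [r5c9∈{3}] nothing but 3 survives at r5c9 ⇒ r5c9=3.
Step 4. [r9c2∈{6}] r9c2 is down to just 6 ⇒ r9c2=6.
Step 5. [r8c7∈{7}] nothing but 7 survives at r8c7, so r8c7=7.
Step 6. [r1c1∈{4}] r1c1 is down to just 4, so r1c1=4.
Step 7. [r1c8∈{2}] r1c8 has the single candidate 2, so r1c8=2.
Step 8. [r8c9∈{8}] r8c9's peers cover all but 8, so r8c9=8.
Step 9. [r5c8∈{5}] r5c8 has the single candidate 5 ⇒ r5c8=5.
Step 10. [r2c7∈{3,5}] 5 has one home in row 2: r2c7, so r2c7=5.
Step 11. [r2c4∈{2,3}] row 2 places 3 nowhere but r2c4. So r2c4=3.
Step 12. [r2c3∈{1,2}] row 2 places 2 nowhere but r2c3 ⇒ r2c3=2.
Step 13. [r7c6∈{3,7}] 7 has one home in row 7: r7c6, so r7c6=7.
Step 14. [r3c4∈{2,9}] 2 has one home in row 3: r3c4. So r3c4=2.
Step 15. [r4c9∈{4}] nothing but 4 survives at r4c9, so r4c9=4.
Step 16. [r3c1∈{5}] r3c1 is down to just 5 ⇒ r3c1=5.
Step 17. [r3c2∈{9}] nothing but 9 survives at r3c2. So r3c2=9.
Step 18. [r9c3∈{4}] r9c3's peers cover all but 4. So r9c3=4.
Step 19. [r6c6∈{2}] r6c6 is down to just 2. So r6c6=2.
Step 20. [r8c8∈{6}] r8c8 is down to just 6, so r8c8=6.
Step 21. [r2c8∈{4}] only 4 remains possible at r2c8 ⇒ r2c8=4.
Step 22. [r3c8∈{8}] r3c8 has the single candidate 8, so r3c8=8.
Step 23. [r8c3∈{1}] r8c3 has the single candidate 1. So r8c3=1.
Step 24. [r5c6∈{1}] r5c6 is down to just 1 ⇒ r5c6=1.
Step 25. [r3c7∈{3}] only 3 remains possible at r3c7. So r3c7=3.
Step 26. [r4c6∈{3}] r4c6 has the single candidate 3, so r4c6=3.
Step 27. [r5c3∈{7}] r5c3 is down to just 7. So r5c3=7.
Step 28. [r3c9∈{7}] only 7 remains possible at r3c9, so r3c9=7.
Step 29. [r1c4∈{9}] nothing but 9 survives at r1c4. So r1c4=9.
Step 30. [r7c2∈{8}] r7c2 is down to just 8. So r7c2=8.
Step 31. [r2c2∈{1}] only 1 remains possible at r2c2, so r2c2=1.
Step 32. [r5c5∈{9}] r5c5 has the single candidate 9. So r5c5=9.
Step 33. [r3c3∈{6}] r3c3 has the single candidate 6. So r3c3=6.
Step 34. [r7c5∈{3}] nothing but 3 survives at r7c5 ⇒ r7c5=3.
Step 35. [r8c4∈{5}] r8c4 is down to just 5, so r8c4=5.

Answer: 4 7 3 9 8 5 1 2 6 / 8 1 2 3 7 6 5 4 9 / 5 9 6 2 1 4 3 8 7 / 1 5 8 7 6 3 2 9 4 / 2 4 7 8 9 1 6 5 3 / 6 3 9 4 5 2 8 7 1 / 9 8 5 6 3 7 4 1 2 / 3 2 1 5 4 9 7 6 8 / 7 6 4 1 2 8 9 3 5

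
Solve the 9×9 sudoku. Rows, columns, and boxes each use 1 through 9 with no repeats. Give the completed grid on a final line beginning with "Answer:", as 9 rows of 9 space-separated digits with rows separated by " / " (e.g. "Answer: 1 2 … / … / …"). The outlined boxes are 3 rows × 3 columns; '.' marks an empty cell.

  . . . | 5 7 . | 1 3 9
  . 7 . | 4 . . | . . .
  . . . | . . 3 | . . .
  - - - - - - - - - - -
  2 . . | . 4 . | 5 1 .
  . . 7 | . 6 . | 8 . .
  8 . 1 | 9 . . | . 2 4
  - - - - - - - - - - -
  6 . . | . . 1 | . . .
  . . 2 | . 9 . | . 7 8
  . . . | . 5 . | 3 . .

Step 1. [r1c1∈{4}] r1c1's peers cover all but 4, so r1c1=4.
Step 2. [r5c2∈{3,4,5,9}] across row 5, 4 lands solely at r5c2, so r5c2=4.
Step 3. [r7c4∈{2,3,7,8}] r7c4 is the only open cell in row 7 admitting 7 ⇒ r7c4=7.
Step 4. [r7c7∈{2,4,9}] col 7 places 9 nowhere but r7c7, so r7c7=9.
Step 5. [r2c6∈{2,6,8,9}] in col 6, 9 fits only at r2c6. So r2c6=9.
Step 6. [r9c9∈{1,2,6}] r9c9 is the only open cell in col 9 admitting 1. So r9c9=1.
Step 7. [r6c5∈{3}] only 3 remains possible at r6c5, so r6c5=3.
Step 8. [r7c9∈{2,5}] box 9 places 2 nowhere but r7c9, so r7c9=2.
Step 9. [r7c5∈{8}] r7c5 has the single candidate 8, so r7c5=8.
Step 10. [r7c8∈{4,5}] r7c8 is the only open cell in box 9 admitting 5. So r7c8=5.
Step 11. [r7c2∈{3}] r7c2 is down to just 3, so r7c2=3.
Step 12. [r4c4∈{8}] r4c4 is down to just 8 ⇒ r4c4=8.
Step 13. [r1c6∈{2,6,8}] 8 has one home in col 6: r1c6. So r1c6=8.
Step 14. [r3c4∈{1,2,6}] in box 2, 6 fits only at r3c4, so r3c4=6.
Step 15. [r1c3∈{6}] only 6 remains possible at r1c3. So r1c3=6.
Step 16. [r9c4∈{2}] nothing but 2 survives at r9c4, so r9c4=2.
Step 17. [r5c9∈{3}] r5c9 has the single candidate 3. So r5c9=3.
Step 18. [r2c1∈{1,3,5}] across col 1, 3 lands solely at r2c1. So r2c1=3.
Step 19. [r2c5∈{1,2}] 1 has one home in row 2: r2c5, so r2c5=1.
Step 20. [r4c6∈{7}] r4c6 has the single candidate 7, so r4c6=7.
Step 21. [r4c9∈{6}] r4c9's peers cover all but 6 ⇒ r4c9=6.
Step 22. [r4c2∈{9}] nothing but 9 survives at r4c2, so r4c2=9.
Step 23. [r5c1∈{5}] r5c1 is down to just 5. So r5c1=5.
Step 24. [r8c1∈{1}] r8c1's peers cover all but 1. So r8c1=1.
Step 25. [r3c2∈{1,2,5,8}] in row 3, 1 fits only at r3c2, so r3c2=1.
Step 26. [r2c7∈{2,6}] row 2 places 2 nowhere but r2c7 ⇒ r2c7=2.
Step 27. [r8c7∈{4,6}] in col 7, 6 fits only at r8c7. So r8c7=6.
Step 28. [r9c8∈{4}] only 4 remains possible at r9c8. So r9c8=4.
Step 29. [r3c9∈{5,7}] 7 has one home in col 9: r3c9. So r3c9=7.
Step 30. [r3c3∈{5,8,9}] across row 3, 5 lands solely at r3c3. So r3c3=5.
Step 31. [r2c3∈{8}] r2c3's peers cover all but 8, so r2c3=8.
Step 32. [r3c1∈{9}] nothing but 9 survives at r3c1. So r3c1=9.
Step 33. [r6c6∈{5}] nothing but 5 survives at r6c6 ⇒ r6c6=5.
Step 34. [r2c9∈{5}] nothing but 5 survives at r2c9. So r2c9=5.
Step 35. [r8c6∈{4}] r8c6 is down to just 4. So r8c6=4.
Step 36. [r9c3∈{9}] only 9 remains possible at r9c3. So r9c3=9.
Step 37. [r5c6∈{2}] only 2 remains possible at r5c6 ⇒ r5c6=2.
Step 38. [r3c7∈{4}] nothing but 4 survives at r3c7, so r3c7=4.
Step 39. [r9c1∈{7}] r9c1 is down to just 7 ⇒ r9c1=7.
Step 40. [r2c8∈{6}] r2c8 is down to just 6. So r2c8=6.
Step 41. [r5c4∈{1}] r5c4 has the single candidate 1, so r5c4=1.
Step 42. [r8c2∈{5}] r8c2 is down to just 5. So r8c2=5.
Step 43. [r4c3∈{3}] r4c3's peers cover all but 3, so r4c3=3.
Step 44. [r9c2∈{8}] r9c2 has the single candidate 8, so r9c2=8.
Step 45. [r1c2∈{2}] r1c2 is down to just 2 ⇒ r1c2=2.
Step 46. [r5c8∈{9}] nothing but 9 survives at r5c8. So r5c8=9.
Step 47. [r6c7∈{7}] r6c7 has the single candidate 7. So r6c7=7.
Step 48. [r6c2∈{6}] r6c2's peers cover all but 6. So r6c2=6.
Step 49. [r3c5∈{2}] r3c5 is down to just 2. So r3c5=2.
Step 50. [r7c3∈{4}] r7c3 is down to just 4, so r7c3=4.
Step 51. [r3c8∈{8}] nothing but 8 survives at r3c8, so r3c8=8.
Step 52. [r8c4∈{3}] r8c4 has the single candidate 3 ⇒ r8c4=3.
Step 53. [r9c6∈{6}] nothing but 6 survives at r9c6 ⇒ r9c6=6.

Answer: 4 2 6 5 7 8 1 3 9 / 3 7 8 4 1 9 2 6 5 / 9 1 5 6 2 3 4 8 7 / 2 9 3 8 4 7 5 1 6 / 5 4 7 1 6 2 8 9 3 / 8 6 1 9 3 5 7 2 4 / 6 3 4 7 8 1 9 5 2 / 1 5 2 3 9 4 6 7 8 / 7 8 9 2 5 6 3 4 1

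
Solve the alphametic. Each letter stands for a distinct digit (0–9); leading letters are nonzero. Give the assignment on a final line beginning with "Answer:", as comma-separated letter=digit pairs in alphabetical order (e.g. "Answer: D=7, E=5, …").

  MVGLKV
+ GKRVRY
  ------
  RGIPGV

Step 1. [col 1: V + Y ≡ V (mod 10)] column 1: given nothing yet, carry-in 0, and all letters distinct, none taken yet, V+Y≡V (mod 10) forces Y=0. So Y=0.
Step 2. [col 1: V + Y ≡ V (mod 10)] column 1 (V + Y ≡ V (mod 10), carry-in 0) doesn't pin V yet; pick V=7 and continue. So V=7.
Step 3. [col 2: K + R ≡ G (mod 10)] G=4 is one option consistent with column 2 (K + R ≡ G (mod 10), carry-in 0) — take it. So G=4.
Step 4. [col 2: K + R ≡ G (mod 10)] R=8 is one option consistent with column 2 (K + R ≡ G (mod 10), carry-in 0) — take it. So R=8.
Step 5. [col 2: K + R ≡ G (mod 10)] column 2: given R=8, G=4, carry-in 0, and digits 0,4,7,8 already taken and all letters distinct, K+R≡G (mod 10) forces K=6. So K=6.
Step 6. [col 3: L + V ≡ P (mod 10)] several values work for L in column 3 (L + V ≡ P (mod 10), carry-in 1); try L=1 ⇒ L=1.
Step 7. [col 3: L + V ≡ P (mod 10)] in column 3 we have L+V≡P with carry-in 1; given L=1, V=7 and digits 0,1,4,6,7,8 already taken and all letters distinct, that pins P to 9. So P=9.
Step 8. [col 4: G + R ≡ I (mod 10)] column 4 reads G+R+carry(0)=I with G=4, R=8; with digits 0,1,4,6,7,8,9 already taken and all letters distinct, the only value for I is 2 ⇒ I=2.
Step 9. [col 6: M + G ≡ R (mod 10)] column 6: given G=4, R=8, carry-in 1, and digits 0,1,2,4,6,7,8,9 already taken and all letters distinct, M+G≡R (mod 10) forces M=3. So M=3.

Answer: G=4, I=2, K=6, L=1, M=3, P=9, R=8, V=7, Y=0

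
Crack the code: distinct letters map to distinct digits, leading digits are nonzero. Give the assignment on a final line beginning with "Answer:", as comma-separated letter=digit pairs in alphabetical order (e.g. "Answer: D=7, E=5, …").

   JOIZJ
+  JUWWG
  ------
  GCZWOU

Step 1. [col 1: J + G ≡ U (mod 10)] column 1 (J + G ≡ U (mod 10), carry-in 0) doesn't pin U yet; pick U=8 and continue. So U=8.
Step 2. [col 1: J + G ≡ U (mod 10)] column 1 (J + G ≡ U (mod 10), carry-in 0) doesn't pin G yet; pick G=1 and continue, so G=1.
Step 3. [col 1: J + G ≡ U (mod 10)] in column 1 we have J+G≡U with carry-in 0; given G=1, U=8 and digits 1,8 already taken and all letters distinct, that pins J to 7 ⇒ J=7.
Step 4. [col 2: Z + W ≡ O (mod 10)] several values work for Z in column 2 (Z + W ≡ O (mod 10), carry-in 0); try Z=4, so Z=4.
Step 5. [col 2: Z + W ≡ O (mod 10)] several values work for O in column 2 (Z + W ≡ O (mod 10), carry-in 0); try O=6. So O=6.
Step 6. [col 2: Z + W ≡ O (mod 10)] in column 2 we have Z+W≡O with carry-in 0; given Z=4, O=6 and digits 1,4,6,7,8 already taken and all letters distinct, that pins W to 2, so W=2.
Step 7. [col 3: I + W ≡ W (mod 10)] column 3: given W=2, carry-in 0, and digits 1,2,4,6,7,8 already taken and all letters distinct, I+W≡W (mod 10) forces I=0. So I=0.
Step 8. [col 5: J + J ≡ C (mod 10)] in column 5 we have J+J≡C with carry-in 1; given J=7 and digits 0,1,2,4,6,7,8 already taken and all letters distinct, that pins C to 5 ⇒ C=5.

Answer: C=5, G=1, I=0, J=7, O=6, U=8, W=2, Z=4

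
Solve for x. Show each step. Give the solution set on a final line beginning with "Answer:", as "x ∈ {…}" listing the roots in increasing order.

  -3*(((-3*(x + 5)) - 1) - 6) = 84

Step 1. [-3*(((-3*(x + 5)) - 1) - 6) = 84] leading coefficient -3: divide by -3 ⇒ div: ((-3*(x + 5)) - 1) - 6 = -28.
Step 2. [((-3*(x + 5)) - 1) - 6 = -28] -6 is outermost — add 6 both sides ⇒ sub: (-3*(x + 5)) - 1 = -22.
Step 3. [(-3*(x + 5)) - 1 = -22] peel the -1: add 1 from each side. So sub: -3*(x + 5) = -21.
Step 4. [-3*(x + 5) = -21] divide by the outer -3 ⇒ div: x + 5 = 7.
Step 5. [x + 5 = 7] subtract 5: x sits inside (… + 5) ⇒ sub: x = 2.

Answer: x ∈ {2}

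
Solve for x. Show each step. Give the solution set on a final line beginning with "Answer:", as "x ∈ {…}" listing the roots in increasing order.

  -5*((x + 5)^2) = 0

Step 1. [-5*((x + 5)^2) = 0] -5 out front; divide by -5, so div: (x + 5)^2 = 0.
Step 2. [(x + 5)^2 = 0] LHS squared, RHS 0 ≥ 0: apply √ (±), so sqrt: x + 5 = 0.
Step 3. [x + 5 = 0] peel the +5: subtract 5 from each side ⇒ sub: x = -5.

Answer: x ∈ {-5}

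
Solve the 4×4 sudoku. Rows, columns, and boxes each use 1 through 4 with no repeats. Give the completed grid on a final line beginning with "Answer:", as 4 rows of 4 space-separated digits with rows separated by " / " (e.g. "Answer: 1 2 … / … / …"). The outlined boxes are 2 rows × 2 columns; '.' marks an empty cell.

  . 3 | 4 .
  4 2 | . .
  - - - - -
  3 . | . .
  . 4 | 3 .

Step 1. [r2c3∈{1}] only 1 remains possible at r2c3, so r2c3=1.
Step 2. [r4c1∈{1,2}] r4c1 is the only open cell in col 1 admitting 2 ⇒ r4c1=2.
Step 3. [r3c4∈{1,2,4}] row 3 places 4 nowhere but r3c4. So r3c4=4.
Step 4. [r1c1∈{1}] r1c1's peers cover all but 1 ⇒ r1c1=1.
Step 5. [r3c2∈{1}] nothing but 1 survives at r3c2, so r3c2=1.
Step 6. [r3c3∈{2}] r3c3 is down to just 2 ⇒ r3c3=2.
Step 7. [r1c4∈{2}] nothing but 2 survives at r1c4, so r1c4=2.
Step 8. [r4c4∈{1}] nothing but 1 survives at r4c4 ⇒ r4c4=1.
Step 9. [r2c4∈{3}] r2c4 is down to just 3 ⇒ r2c4=3.

Answer: 1 3 4 2 / 4 2 1 3 / 3 1 2 4 / 2 4 3 1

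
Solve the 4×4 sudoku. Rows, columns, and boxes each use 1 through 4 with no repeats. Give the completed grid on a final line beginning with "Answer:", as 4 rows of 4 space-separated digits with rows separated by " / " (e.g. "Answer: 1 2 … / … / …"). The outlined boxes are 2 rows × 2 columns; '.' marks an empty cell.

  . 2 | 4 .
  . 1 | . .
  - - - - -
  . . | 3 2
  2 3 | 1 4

Step 1. [r2c1∈{3,4}] across row 2, 4 lands solely at r2c1. So r2c1=4.
Step 2. [r1c4∈{1,3}] across row 1, 1 lands solely at r1c4. So r1c4=1.
Step 3. [r1c1∈{3}] r1c1's peers cover all but 3 ⇒ r1c1=3.
Step 4. [r2c4∈{3}] r2c4 is down to just 3. So r2c4=3.
Step 5. [r2c3∈{2}] r2c3's peers cover all but 2. So r2c3=2.
Step 6. [r3c1∈{1}] nothing but 1 survives at r3c1. So r3c1=1.
Step 7. [r3c2∈{4}] r3c2's peers cover all but 4 ⇒ r3c2=4.

Answer: 3 2 4 1 / 4 1 2 3 / 1 4 3 2 / 2 3 1 4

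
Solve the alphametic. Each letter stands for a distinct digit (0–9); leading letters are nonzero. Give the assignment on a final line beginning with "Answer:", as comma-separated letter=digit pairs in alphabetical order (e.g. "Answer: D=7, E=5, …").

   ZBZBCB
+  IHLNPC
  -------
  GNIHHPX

Step 1. [G] the sum has 7 digits but both addends have 6; that extra leading digit G is the final carry, namely 1 ⇒ G=1.
Step 2. [col 1: B + C ≡ X (mod 10)] no forcing yet in column 1 (carry-in 0); B=7 is free and consistent — try it. So B=7.
Step 3. [col 1: B + C ≡ X (mod 10)] column 1 (B + C ≡ X (mod 10), carry-in 0) doesn't pin C yet; pick C=9 and continue, so C=9.
Step 4. [col 1: B + C ≡ X (mod 10)] column 1: given B=7, C=9, carry-in 0, and digits 1,7,9 already taken and all letters distinct, B+C≡X (mod 10) forces X=6, so X=6.
Step 5. [col 2: C + P ≡ P (mod 10)] several values work for P in column 2 (C + P ≡ P (mod 10), carry-in 1); try P=3 ⇒ P=3.
Step 6. [col 3: B + N ≡ H (mod 10)] no forcing yet in column 3 (carry-in 1); N=2 is free and consistent — try it. So N=2.
Step 7. [col 3: B + N ≡ H (mod 10)] in column 3 we have B+N≡H with carry-in 1; given B=7, N=2 and digits 1,2,3,6,7,9 already taken and all letters distinct, that pins H to 0 ⇒ H=0.
Step 8. [col 4: Z + L ≡ H (mod 10)] L=5 is one option consistent with column 4 (Z + L ≡ H (mod 10), carry-in 1) — take it ⇒ L=5.
Step 9. [col 4: Z + L ≡ H (mod 10)] in column 4 we have Z+L≡H with carry-in 1; given L=5, H=0 and digits 0,1,2,3,5,6,7,9 already taken and all letters distinct, that pins Z to 4. So Z=4.
Step 10. [col 5: B + H ≡ I (mod 10)] in column 5 we have B+H≡I with carry-in 1; given B=7, H=0 and digits 0,1,2,3,4,5,6,7,9 already taken and all letters distinct, that pins I to 8. So I=8.

Answer: B=7, C=9, G=1, H=0, I=8, L=5, N=2, P=3, X=6, Z=4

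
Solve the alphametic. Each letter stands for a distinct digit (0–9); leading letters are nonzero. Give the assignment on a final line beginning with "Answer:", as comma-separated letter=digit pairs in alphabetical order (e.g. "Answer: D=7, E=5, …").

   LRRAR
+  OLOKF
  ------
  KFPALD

Step 1. [col 1: R + F ≡ D (mod 10)] column 1 (R + F ≡ D (mod 10), carry-in 0) doesn't pin D yet; pick D=6 and continue. So D=6.
Step 2. [K] the sum has 6 digits but both addends have 5; that extra leading digit K is the final carry, namely 1, so K=1.
Step 3. [col 1: R + F ≡ D (mod 10)] column 1 (R + F ≡ D (mod 10), carry-in 0) doesn't pin R yet; pick R=2 and continue ⇒ R=2.
Step 4. [col 1: R + F ≡ D (mod 10)] in column 1 we have R+F≡D with carry-in 0; given R=2, D=6 and digits 1,2,6 already taken and all letters distinct, that pins F to 4 ⇒ F=4.
Step 5. [col 2: A + K ≡ L (mod 10)] no forcing yet in column 2 (carry-in 0); L=8 is free and consistent — try it ⇒ L=8.
Step 6. [col 2: A + K ≡ L (mod 10)] column 2 reads A+K+carry(0)=L with K=1, L=8; with digits 1,2,4,6,8 already taken and all letters distinct, the only value for A is 7. So A=7.
Step 7. [col 3: R + O ≡ A (mod 10)] from column 3 (R=2, A=7, carry-in 0, digits 1,2,4,6,7,8 already taken and all letters distinct): O must equal 5, so O=5.
Step 8. [col 4: R + L ≡ P (mod 10)] column 4: given R=2, L=8, carry-in 0, and digits 1,2,4,5,6,7,8 already taken and all letters distinct, R+L≡P (mod 10) forces P=0 ⇒ P=0.

Answer: A=7, D=6, F=4, K=1, L=8, O=5, P=0, R=2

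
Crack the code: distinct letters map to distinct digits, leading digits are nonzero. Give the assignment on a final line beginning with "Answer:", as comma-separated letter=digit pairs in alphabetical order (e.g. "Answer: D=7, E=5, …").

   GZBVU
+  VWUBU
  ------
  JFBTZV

Step 1. [col 1: U + U ≡ V (mod 10)] no forcing yet in column 1 (carry-in 0); V=4 is free and consistent — try it. So V=4.
Step 2. [col 1: U + U ≡ V (mod 10)] U=2 is one option consistent with column 1 (U + U ≡ V (mod 10), carry-in 0) — take it ⇒ U=2.
Step 3. [J] adding two 5-digit numbers gives at most 5+1 digits, and here it does — J is that final carry and must be 1, so J=1.
Step 4. [col 2: V + B ≡ Z (mod 10)] B=5 is one option consistent with column 2 (V + B ≡ Z (mod 10), carry-in 0) — take it, so B=5.
Step 5. [col 2: V + B ≡ Z (mod 10)] from column 2 (V=4, B=5, carry-in 0, digits 1,2,4,5 already taken and all letters distinct): Z must equal 9. So Z=9.
Step 6. [col 3: B + U ≡ T (mod 10)] column 3: given B=5, U=2, carry-in 0, and digits 1,2,4,5,9 already taken and all letters distinct, B+U≡T (mod 10) forces T=7 ⇒ T=7.
Step 7. [col 4: Z + W ≡ B (mod 10)] in column 4 we have Z+W≡B with carry-in 0; given Z=9, B=5 and digits 1,2,4,5,7,9 already taken and all letters distinct, that pins W to 6, so W=6.
Step 8. [col 5: G + V ≡ F (mod 10)] F=3 is one option consistent with column 5 (G + V ≡ F (mod 10), carry-in 1) — take it, so F=3.
Step 9. [col 5: G + V ≡ F (mod 10)] column 5: given V=4, F=3, carry-in 1, and digits 1,2,3,4,5,6,7,9 already taken and all letters distinct, G+V≡F (mod 10) forces G=8, so G=8.

Answer: B=5, F=3, G=8, J=1, T=7, U=2, V=4, W=6, Z=9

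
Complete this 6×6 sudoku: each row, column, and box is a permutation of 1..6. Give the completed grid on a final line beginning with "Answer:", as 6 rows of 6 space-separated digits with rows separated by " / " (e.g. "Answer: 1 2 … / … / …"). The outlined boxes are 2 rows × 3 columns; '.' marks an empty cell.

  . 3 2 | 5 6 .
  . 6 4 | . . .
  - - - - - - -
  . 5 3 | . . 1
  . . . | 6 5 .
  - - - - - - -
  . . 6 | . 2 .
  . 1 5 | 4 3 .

Step 1. [r4c2∈{2,4}] r4c2 is the only open cell in col 2 admitting 2. So r4c2=2.
Step 2. [r2c4∈{1,2,3}] 3 has one home in col 4: r2c4. So r2c4=3.
Step 3. [r3c5∈{4}] r3c5 is down to just 4, so r3c5=4.
Step 4. [r1c1∈{1}] r1c1 is down to just 1 ⇒ r1c1=1.
Step 5. [r4c1∈{4}] r4c1's peers cover all but 4 ⇒ r4c1=4.
Step 6. [r1c6∈{4}] only 4 remains possible at r1c6, so r1c6=4.
Step 7. [r6c6∈{6}] only 6 remains possible at r6c6. So r6c6=6.
Step 8. [r2c6∈{2}] nothing but 2 survives at r2c6. So r2c6=2.
Step 9. [r5c1∈{3}] r5c1's peers cover all but 3. So r5c1=3.
Step 10. [r3c1∈{6}] nothing but 6 survives at r3c1 ⇒ r3c1=6.
Step 11. [r3c4∈{2}] r3c4 has the single candidate 2, so r3c4=2.
Step 12. [r2c5∈{1}] nothing but 1 survives at r2c5. So r2c5=1.
Step 13. [r5c6∈{5}] r5c6 is down to just 5. So r5c6=5.
Step 14. [r4c6∈{3}] r4c6 has the single candidate 3. So r4c6=3.
Step 15. [r6c1∈{2}] r6c1 is down to just 2 ⇒ r6c1=2.
Step 16. [r2c1∈{5}] only 5 remains possible at r2c1, so r2c1=5.
Step 17. [r5c2∈{4}] r5c2 is down to just 4. So r5c2=4.
Step 18. [r5c4∈{1}] r5c4's peers cover all but 1. So r5c4=1.
Step 19. [r4c3∈{1}] r4c3's peers cover all but 1 ⇒ r4c3=1.

Answer: 1 3 2 5 6 4 / 5 6 4 3 1 2 / 6 5 3 2 4 1 / 4 2 1 6 5 3 / 3 4 6 1 2 5 / 2 1 5 4 3 6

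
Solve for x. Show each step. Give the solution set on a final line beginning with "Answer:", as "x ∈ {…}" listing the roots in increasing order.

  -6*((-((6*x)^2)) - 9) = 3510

Step 1. [-6*((-((6*x)^2)) - 9) = 3510] -6 out front; divide by -6, so div: (-((6*x)^2)) - 9 = -585.
Step 2. [(-((6*x)^2)) - 9 = -585] the outer -9 inverts by adding 9 ⇒ sub: -((6*x)^2) = -576.
Step 3. [-((6*x)^2) = -576] leading − — multiply by −1. So neg: (6*x)^2 = 576.
Step 4. [(6*x)^2 = 576] √ both sides: 576 ≥ 0 gives two branches, so sqrt: 6*x = 24 or -24.
Step 5. [6*x = 24 or -24] leading coefficient 6: divide by 6 ⇒ div: x = 4 or -4.

Answer: x ∈ {-4, 4}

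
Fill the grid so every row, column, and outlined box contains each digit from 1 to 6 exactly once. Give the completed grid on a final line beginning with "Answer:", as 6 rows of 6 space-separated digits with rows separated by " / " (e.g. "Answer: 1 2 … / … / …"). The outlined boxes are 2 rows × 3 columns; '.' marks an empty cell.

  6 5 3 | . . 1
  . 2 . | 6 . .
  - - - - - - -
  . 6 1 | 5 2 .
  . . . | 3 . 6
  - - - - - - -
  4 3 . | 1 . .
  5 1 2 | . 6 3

Step 1. [r1c5∈{4}] r1c5 is down to just 4. So r1c5=4.
Step 2. [r2c6∈{5}] r2c6's peers cover all but 5. So r2c6=5.
Step 3. [r4c2∈{4}] r4c2 is down to just 4. So r4c2=4.
Step 4. [r3c6∈{4}] nothing but 4 survives at r3c6, so r3c6=4.
Step 5. [r5c3∈{6}] r5c3 is down to just 6. So r5c3=6.
Step 6. [r1c4∈{2}] nothing but 2 survives at r1c4, so r1c4=2.
Step 7. [r4c1∈{2}] r4c1 has the single candidate 2 ⇒ r4c1=2.
Step 8. [r2c3∈{4}] r2c3's peers cover all but 4, so r2c3=4.
Step 9. [r5c5∈{5}] r5c5's peers cover all but 5, so r5c5=5.
Step 10. [r4c3∈{5}] r4c3 is down to just 5 ⇒ r4c3=5.
Step 11. [r5c6∈{2}] r5c6's peers cover all but 2, so r5c6=2.
Step 12. [r2c5∈{3}] nothing but 3 survives at r2c5 ⇒ r2c5=3.
Step 13. [r3c1∈{3}] nothing but 3 survives at r3c1. So r3c1=3.
Step 14. [r4c5∈{1}] r4c5's peers cover all but 1 ⇒ r4c5=1.
Step 15. [r6c4∈{4}] r6c4 is down to just 4 ⇒ r6c4=4.
Step 16. [r2c1∈{1}] nothing but 1 survives at r2c1, so r2c1=1.

Answer: 6 5 3 2 4 1 / 1 2 4 6 3 5 / 3 6 1 5 2 4 / 2 4 5 3 1 6 / 4 3 6 1 5 2 / 5 1 2 4 6 3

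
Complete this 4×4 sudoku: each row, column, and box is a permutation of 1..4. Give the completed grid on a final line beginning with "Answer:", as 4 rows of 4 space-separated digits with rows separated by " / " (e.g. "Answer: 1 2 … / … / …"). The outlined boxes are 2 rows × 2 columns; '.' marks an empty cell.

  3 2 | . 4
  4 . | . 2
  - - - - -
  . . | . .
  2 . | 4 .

Step 1. [r3c1∈{1}] only 1 remains possible at r3c1. So r3c1=1.
Step 2. [r3c4∈{3}] nothing but 3 survives at r3c4. So r3c4=3.
Step 3. [r2c2∈{1}] nothing but 1 survives at r2c2, so r2c2=1.
Step 4. [r4c4∈{1}] r4c4 has the single candidate 1. So r4c4=1.
Step 5. [r4c2∈{3}] r4c2's peers cover all but 3, so r4c2=3.
Step 6. [r3c3∈{2}] nothing but 2 survives at r3c3. So r3c3=2.
Step 7. [r2c3∈{3}] only 3 remains possible at r2c3 ⇒ r2c3=3.
Step 8. [r1c3∈{1}] r1c3 has the single candidate 1. So r1c3=1.
Step 9. [r3c2∈{4}] r3c2 is down to just 4. So r3c2=4.

Answer: 3 2 1 4 / 4 1 3 2 / 1 4 2 3 / 2 3 4 1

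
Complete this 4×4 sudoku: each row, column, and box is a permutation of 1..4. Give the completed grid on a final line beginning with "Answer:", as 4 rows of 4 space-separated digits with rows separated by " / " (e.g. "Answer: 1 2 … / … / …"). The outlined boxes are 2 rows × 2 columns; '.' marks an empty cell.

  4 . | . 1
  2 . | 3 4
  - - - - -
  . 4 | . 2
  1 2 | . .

Step 1. [r1c2∈{3}] nothing but 3 survives at r1c2, so r1c2=3.
Step 2. [r3c3∈{1}] r3c3 has the single candidate 1, so r3c3=1.
Step 3. [r3c1∈{3}] r3c1 is down to just 3, so r3c1=3.
Step 4. [r4c3∈{4}] r4c3 is down to just 4 ⇒ r4c3=4.
Step 5. [r2c2∈{1}] r2c2's peers cover all but 1 ⇒ r2c2=1.
Step 6. [r4c4∈{3}] r4c4 is down to just 3, so r4c4=3.
Step 7. [r1c3∈{2}] r1c3's peers cover all but 2. So r1c3=2.

Answer: 4 3 2 1 / 2 1 3 4 / 3 4 1 2 / 1 2 4 3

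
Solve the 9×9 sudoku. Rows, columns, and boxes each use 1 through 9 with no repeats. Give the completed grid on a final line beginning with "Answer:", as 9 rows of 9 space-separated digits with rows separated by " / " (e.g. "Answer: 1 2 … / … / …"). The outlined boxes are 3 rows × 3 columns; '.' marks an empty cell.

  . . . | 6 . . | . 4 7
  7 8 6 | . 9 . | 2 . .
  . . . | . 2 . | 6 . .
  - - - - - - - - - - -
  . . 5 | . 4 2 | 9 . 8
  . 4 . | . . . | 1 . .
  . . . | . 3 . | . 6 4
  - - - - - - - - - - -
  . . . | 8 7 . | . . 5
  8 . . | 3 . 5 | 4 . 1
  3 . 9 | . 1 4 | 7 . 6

Step 1. [r2c9∈{3}] nothing but 3 survives at r2c9 ⇒ r2c9=3.
Step 2. [r2c6∈{1}] only 1 remains possible at r2c6, so r2c6=1.
Step 3. [r3c8∈{1,5,8,9}] r3c8 is the only open cell in col 8 admitting 1. So r3c8=1.
Step 4. [r3c6∈{3,7,8}] row 3 places 8 nowhere but r3c6. So r3c6=8.
Step 5. [r1c5∈{5}] r1c5 is down to just 5. So r1c5=5.
Step 6. [r6c3∈{1,2,7,8}] r6c3 is the only open cell in row 6 admitting 8, so r6c3=8.
Step 7. [r7c6∈{6,9}] across box 8, 9 lands solely at r7c6 ⇒ r7c6=9.
Step 8. [r6c6∈{7}] nothing but 7 survives at r6c6 ⇒ r6c6=7.
Step 9. [r3c1∈{4,5,9}] col 1 places 5 nowhere but r3c1. So r3c1=5.
Step 10. [r7c1∈{1,2,4,6}] col 1 places 4 nowhere but r7c1, so r7c1=4.
Step 11. [r7c2∈{1,2,6}] in row 7, 6 fits only at r7c2, so r7c2=6.
Step 12. [r5c9∈{2}] r5c9 has the single candidate 2. So r5c9=2.
Step 13. [r4c4∈{1}] only 1 remains possible at r4c4, so r4c4=1.
Step 14. [r9c4∈{2}] r9c4 has the single candidate 2 ⇒ r9c4=2.
Step 15. [r7c3∈{1,2}] row 7 places 1 nowhere but r7c3 ⇒ r7c3=1.
Step 16. [r7c8∈{2,3}] r7c8 is the only open cell in row 7 admitting 2 ⇒ r7c8=2.
Step 17. [r3c3∈{3,4}] col 3 places 4 nowhere but r3c3 ⇒ r3c3=4.
Step 18. [r3c2∈{3,9}] row 3 places 3 nowhere but r3c2 ⇒ r3c2=3.
Step 19. [r4c2∈{7}] r4c2 has the single candidate 7. So r4c2=7.
Step 20. [r1c3∈{2}] only 2 remains possible at r1c3 ⇒ r1c3=2.
Step 21. [r6c1∈{1,2,9}] across col 1, 2 lands solely at r6c1 ⇒ r6c1=2.
Step 22. [r5c8∈{3,5,7}] in row 5, 7 fits only at r5c8. So r5c8=7.
Step 23. [r1c1∈{1,9}] across col 1, 1 lands solely at r1c1 ⇒ r1c1=1.
Step 24. [r5c1∈{6,9}] across col 1, 9 lands solely at r5c1. So r5c1=9.
Step 25. [r6c4∈{5,9}] r6c4 is the only open cell in row 6 admitting 9. So r6c4=9.
Step 26. [r5c6∈{6}] r5c6 has the single candidate 6 ⇒ r5c6=6.
Step 27. [r9c8∈{8}] r9c8 is down to just 8. So r9c8=8.
Step 28. [r1c2∈{9}] r1c2 has the single candidate 9 ⇒ r1c2=9.
Step 29. [r4c8∈{3}] r4c8 has the single candidate 3, so r4c8=3.
Step 30. [r8c2∈{2}] r8c2 has the single candidate 2 ⇒ r8c2=2.
Step 31. [r3c9∈{9}] only 9 remains possible at r3c9 ⇒ r3c9=9.
Step 32. [r8c5∈{6}] r8c5 has the single candidate 6 ⇒ r8c5=6.
Step 33. [r5c5∈{8}] r5c5's peers cover all but 8 ⇒ r5c5=8.
Step 34. [r1c7∈{8}] r1c7 has the single candidate 8. So r1c7=8.
Step 35. [r7c7∈{3}] r7c7 has the single candidate 3, so r7c7=3.
Step 36. [r6c2∈{1}] r6c2 has the single candidate 1. So r6c2=1.
Step 37. [r9c2∈{5}] r9c2 has the single candidate 5, so r9c2=5.
Step 38. [r5c4∈{5}] only 5 remains possible at r5c4. So r5c4=5.
Step 39. [r2c8∈{5}] nothing but 5 survives at r2c8, so r2c8=5.
Step 40. [r5c3∈{3}] r5c3 is down to just 3. So r5c3=3.
Step 41. [r8c3∈{7}] r8c3 has the single candidate 7. So r8c3=7.
Step 42. [r6c7∈{5}] r6c7 is down to just 5. So r6c7=5.
Step 43. [r8c8∈{9}] r8c8 has the single candidate 9 ⇒ r8c8=9.
Step 44. [r4c1∈{6}] only 6 remains possible at r4c1, so r4c1=6.
Step 45. [r2c4∈{4}] only 4 remains possible at r2c4 ⇒ r2c4=4.
Step 46. [r1c6∈{3}] nothing but 3 survives at r1c6 ⇒ r1c6=3.
Step 47. [r3c4∈{7}] r3c4 is down to just 7, so r3c4=7.

Answer: 1 9 2 6 5 3 8 4 7 / 7 8 6 4 9 1 2 5 3 / 5 3 4 7 2 8 6 1 9 / 6 7 5 1 4 2 9 3 8 / 9 4 3 5 8 6 1 7 2 / 2 1 8 9 3 7 5 6 4 / 4 6 1 8 7 9 3 2 5 / 8 2 7 3 6 5 4 9 1 / 3 5 9 2 1 4 7 8 6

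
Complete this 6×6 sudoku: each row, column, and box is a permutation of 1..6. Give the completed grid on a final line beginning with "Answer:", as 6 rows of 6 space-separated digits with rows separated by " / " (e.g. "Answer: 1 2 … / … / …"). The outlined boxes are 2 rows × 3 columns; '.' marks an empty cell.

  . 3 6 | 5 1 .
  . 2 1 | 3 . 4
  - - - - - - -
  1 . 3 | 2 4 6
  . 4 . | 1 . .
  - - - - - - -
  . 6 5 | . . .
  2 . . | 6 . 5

Step 1. [r6c5∈{3}] r6c5's peers cover all but 3, so r6c5=3.
Step 2. [r6c3∈{4}] only 4 remains possible at r6c3. So r6c3=4.
Step 3. [r4c1∈{5,6}] 6 has one home in row 4: r4c1, so r4c1=6.
Step 4. [r5c5∈{2}] r5c5 is down to just 2 ⇒ r5c5=2.
Step 5. [r6c2∈{1}] r6c2 has the single candidate 1 ⇒ r6c2=1.
Step 6. [r2c1∈{5}] r2c1 has the single candidate 5, so r2c1=5.
Step 7. [r2c5∈{6}] nothing but 6 survives at r2c5, so r2c5=6.
Step 8. [r4c3∈{2}] r4c3's peers cover all but 2. So r4c3=2.
Step 9. [r5c6∈{1}] r5c6's peers cover all but 1 ⇒ r5c6=1.
Step 10. [r4c5∈{5}] only 5 remains possible at r4c5, so r4c5=5.
Step 11. [r5c1∈{3}] only 3 remains possible at r5c1. So r5c1=3.
Step 12. [r1c1∈{4}] r1c1's peers cover all but 4. So r1c1=4.
Step 13. [r4c6∈{3}] only 3 remains possible at r4c6, so r4c6=3.
Step 14. [r5c4∈{4}] r5c4's peers cover all but 4. So r5c4=4.
Step 15. [r3c2∈{5}] r3c2 has the single candidate 5. So r3c2=5.
Step 16. [r1c6∈{2}] r1c6's peers cover all but 2 ⇒ r1c6=2.

Answer: 4 3 6 5 1 2 / 5 2 1 3 6 4 / 1 5 3 2 4 6 / 6 4 2 1 5 3 / 3 6 5 4 2 1 / 2 1 4 6 3 5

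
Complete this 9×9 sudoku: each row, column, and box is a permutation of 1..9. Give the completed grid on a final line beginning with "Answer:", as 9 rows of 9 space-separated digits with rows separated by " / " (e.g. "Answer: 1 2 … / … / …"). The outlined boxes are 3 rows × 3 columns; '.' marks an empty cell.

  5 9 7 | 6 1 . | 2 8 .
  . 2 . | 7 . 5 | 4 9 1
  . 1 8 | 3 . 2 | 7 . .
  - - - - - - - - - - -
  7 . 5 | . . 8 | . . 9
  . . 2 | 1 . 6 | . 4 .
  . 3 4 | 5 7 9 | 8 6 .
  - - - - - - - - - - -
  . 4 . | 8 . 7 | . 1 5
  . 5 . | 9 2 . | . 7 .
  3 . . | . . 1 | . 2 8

Step 1. [r2c1∈{6}] only 6 remains possible at r2c1, so r2c1=6.
Step 2. [r4c8∈{3}] r4c8 has the single candidate 3 ⇒ r4c8=3.
Step 3. [r8c6∈{3,4}] 3 has one home in col 6: r8c6. So r8c6=3.
Step 4. [r8c7∈{6}] r8c7 has the single candidate 6. So r8c7=6.
Step 5. [r4c5∈{4}] r4c5 has the single candidate 4, so r4c5=4.
Step 6. [r9c7∈{9}] nothing but 9 survives at r9c7 ⇒ r9c7=9.
Step 7. [r9c3∈{6}] r9c3's peers cover all but 6 ⇒ r9c3=6.
Step 8. [r5c1∈{8,9}] row 5 places 9 nowhere but r5c1. So r5c1=9.
Step 9. [r8c3∈{1}] r8c3 has the single candidate 1, so r8c3=1.
Step 10. [r9c4∈{4}] nothing but 4 survives at r9c4 ⇒ r9c4=4.
Step 11. [r6c9∈{2}] r6c9 is down to just 2 ⇒ r6c9=2.
Step 12. [r7c5∈{6}] nothing but 6 survives at r7c5 ⇒ r7c5=6.
Step 13. [r3c8∈{5}] nothing but 5 survives at r3c8, so r3c8=5.
Step 14. [r4c7∈{1}] nothing but 1 survives at r4c7, so r4c7=1.
Step 15. [r3c5∈{9}] r3c5 is down to just 9. So r3c5=9.
Step 16. [r8c1∈{8}] r8c1's peers cover all but 8 ⇒ r8c1=8.
Step 17. [r2c5∈{8}] r2c5 is down to just 8 ⇒ r2c5=8.
Step 18. [r5c9∈{7}] nothing but 7 survives at r5c9. So r5c9=7.
Step 19. [r4c4∈{2}] r4c4 has the single candidate 2, so r4c4=2.
Step 20. [r7c7∈{3}] r7c7 is down to just 3, so r7c7=3.
Step 21. [r7c3∈{9}] only 9 remains possible at r7c3 ⇒ r7c3=9.
Step 22. [r2c3∈{3}] nothing but 3 survives at r2c3 ⇒ r2c3=3.
Step 23. [r3c1∈{4}] r3c1 has the single candidate 4 ⇒ r3c1=4.
Step 24. [r3c9∈{6}] only 6 remains possible at r3c9, so r3c9=6.
Step 25. [r6c1∈{1}] r6c1 is down to just 1, so r6c1=1.
Step 26. [r9c5∈{5}] r9c5 has the single candidate 5, so r9c5=5.
Step 27. [r7c1∈{2}] only 2 remains possible at r7c1, so r7c1=2.
Step 28. [r5c7∈{5}] r5c7 has the single candidate 5 ⇒ r5c7=5.
Step 29. [r1c9∈{3}] r1c9's peers cover all but 3. So r1c9=3.
Step 30. [r1c6∈{4}] only 4 remains possible at r1c6. So r1c6=4.
Step 31. [r4c2∈{6}] r4c2 is down to just 6 ⇒ r4c2=6.
Step 32. [r5c2∈{8}] r5c2's peers cover all but 8, so r5c2=8.
Step 33. [r5c5∈{3}] r5c5 is down to just 3 ⇒ r5c5=3.
Step 34. [r9c2∈{7}] nothing but 7 survives at r9c2. So r9c2=7.
Step 35. [r8c9∈{4}] r8c9 has the single candidate 4 ⇒ r8c9=4.

Answer: 5 9 7 6 1 4 2 8 3 / 6 2 3 7 8 5 4 9 1 / 4 1 8 3 9 2 7 5 6 / 7 6 5 2 4 8 1 3 9 / 9 8 2 1 3 6 5 4 7 / 1 3 4 5 7 9 8 6 2 / 2 4 9 8 6 7 3 1 5 / 8 5 1 9 2 3 6 7 4 / 3 7 6 4 5 1 9 2 8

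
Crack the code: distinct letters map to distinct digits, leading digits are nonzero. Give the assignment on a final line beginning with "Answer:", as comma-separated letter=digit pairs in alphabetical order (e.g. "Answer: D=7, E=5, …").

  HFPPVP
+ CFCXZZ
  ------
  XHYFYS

Step 1. [col 1: P + Z ≡ S (mod 10)] several values work for Z in column 1 (P + Z ≡ S (mod 10), carry-in 0); try Z=1 ⇒ Z=1.
Step 2. [col 1: P + Z ≡ S (mod 10)] no forcing yet in column 1 (carry-in 0); S=6 is free and consistent — try it ⇒ S=6.
Step 3. [col 1: P + Z ≡ S (mod 10)] column 1 reads P+Z+carry(0)=S with Z=1, S=6; with digits 1,6 already taken and all letters distinct, the only value for P is 5. So P=5.
Step 4. [col 2: V + Z ≡ Y (mod 10)] Y=9 is one option consistent with column 2 (V + Z ≡ Y (mod 10), carry-in 0) — take it ⇒ Y=9.
Step 5. [col 2: V + Z ≡ Y (mod 10)] column 2 reads V+Z+carry(0)=Y with Z=1, Y=9; with digits 1,5,6,9 already taken and all letters distinct, the only value for V is 8. So V=8.
Step 6. [col 3: P + X ≡ F (mod 10)] column 3 (P + X ≡ F (mod 10), carry-in 0) doesn't pin F yet; pick F=2 and continue ⇒ F=2.
Step 7. [col 3: P + X ≡ F (mod 10)] from column 3 (P=5, F=2, carry-in 0, digits 1,2,5,6,8,9 already taken and all letters distinct): X must equal 7, so X=7.
Step 8. [col 4: P + C ≡ Y (mod 10)] column 4: given P=5, Y=9, carry-in 1, and digits 1,2,5,6,7,8,9 already taken and all letters distinct, P+C≡Y (mod 10) forces C=3. So C=3.
Step 9. [col 5: F + F ≡ H (mod 10)] column 5: given F=2, carry-in 0, and digits 1,2,3,5,6,7,8,9 already taken and all letters distinct, F+F≡H (mod 10) forces H=4, so H=4.

Answer: C=3, F=2, H=4, P=5, S=6, V=8, X=7, Y=9, Z=1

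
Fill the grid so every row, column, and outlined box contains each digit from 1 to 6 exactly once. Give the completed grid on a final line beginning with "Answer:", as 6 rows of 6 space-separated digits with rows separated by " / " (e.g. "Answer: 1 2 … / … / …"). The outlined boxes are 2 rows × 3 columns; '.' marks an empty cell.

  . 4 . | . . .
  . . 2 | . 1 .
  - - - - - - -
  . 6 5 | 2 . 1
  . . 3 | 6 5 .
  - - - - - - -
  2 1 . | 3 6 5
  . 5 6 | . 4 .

Step 1. [r2c2∈{3}] r2c2 has the single candidate 3 ⇒ r2c2=3.
Step 2. [r1c6∈{2,3,6}] 3 has one home in col 6: r1c6 ⇒ r1c6=3.
Step 3. [r1c1∈{1,5,6}] 6 has one home in row 1: r1c1. So r1c1=6.
Step 4. [r4c6∈{4}] nothing but 4 survives at r4c6 ⇒ r4c6=4.
Step 5. [r2c1∈{5}] r2c1's peers cover all but 5 ⇒ r2c1=5.
Step 6. [r4c2∈{2}] r4c2's peers cover all but 2 ⇒ r4c2=2.
Step 7. [r1c3∈{1}] r1c3 is down to just 1. So r1c3=1.
Step 8. [r3c1∈{4}] nothing but 4 survives at r3c1 ⇒ r3c1=4.
Step 9. [r6c1∈{3}] r6c1 is down to just 3, so r6c1=3.
Step 10. [r1c5∈{2}] r1c5 is down to just 2, so r1c5=2.
Step 11. [r6c4∈{1}] r6c4's peers cover all but 1. So r6c4=1.
Step 12. [r2c4∈{4}] r2c4 has the single candidate 4 ⇒ r2c4=4.
Step 13. [r6c6∈{2}] r6c6 is down to just 2. So r6c6=2.
Step 14. [r4c1∈{1}] only 1 remains possible at r4c1, so r4c1=1.
Step 15. [r1c4∈{5}] only 5 remains possible at r1c4, so r1c4=5.
Step 16. [r3c5∈{3}] only 3 remains possible at r3c5 ⇒ r3c5=3.
Step 17. [r2c6∈{6}] only 6 remains possible at r2c6 ⇒ r2c6=6.
Step 18. [r5c3∈{4}] nothing but 4 survives at r5c3 ⇒ r5c3=4.

Answer: 6 4 1 5 2 3 / 5 3 2 4 1 6 / 4 6 5 2 3 1 / 1 2 3 6 5 4 / 2 1 4 3 6 5 / 3 5 6 1 4 2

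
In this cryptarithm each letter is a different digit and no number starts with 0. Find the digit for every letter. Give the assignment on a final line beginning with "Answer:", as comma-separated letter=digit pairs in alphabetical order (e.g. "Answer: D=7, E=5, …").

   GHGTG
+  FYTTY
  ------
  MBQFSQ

Step 1. [col 1: G + Y ≡ Q (mod 10)] G=8 is one option consistent with column 1 (G + Y ≡ Q (mod 10), carry-in 0) — take it ⇒ G=8.
Step 2. [M] adding two 5-digit numbers gives at most 5+1 digits, and here it does — M is that final carry and must be 1. So M=1.
Step 3. [col 1: G + Y ≡ Q (mod 10)] several values work for Y in column 1 (G + Y ≡ Q (mod 10), carry-in 0); try Y=2, so Y=2.
Step 4. [col 1: G + Y ≡ Q (mod 10)] from column 1 (G=8, Y=2, carry-in 0, digits 1,2,8 already taken and all letters distinct): Q must equal 0, so Q=0.
Step 5. [col 2: T + T ≡ S (mod 10)] T=6 is one option consistent with column 2 (T + T ≡ S (mod 10), carry-in 1) — take it, so T=6.
Step 6. [col 2: T + T ≡ S (mod 10)] in column 2 we have T+T≡S with carry-in 1; given T=6 and digits 0,1,2,6,8 already taken and all letters distinct, that pins S to 3. So S=3.
Step 7. [col 3: G + T ≡ F (mod 10)] in column 3 we have G+T≡F with carry-in 1; given G=8, T=6 and digits 0,1,2,3,6,8 already taken and all letters distinct, that pins F to 5. So F=5.
Step 8. [col 4: H + Y ≡ Q (mod 10)] in column 4 we have H+Y≡Q with carry-in 1; given Y=2, Q=0 and digits 0,1,2,3,5,6,8 already taken and all letters distinct, that pins H to 7 ⇒ H=7.
Step 9. [col 5: G + F ≡ B (mod 10)] column 5 reads G+F+carry(1)=B with G=8, F=5; with digits 0,1,2,3,5,6,7,8 already taken and all letters distinct, the only value for B is 4 ⇒ B=4.

Answer: B=4, F=5, G=8, H=7, M=1, Q=0, S=3, T=6, Y=2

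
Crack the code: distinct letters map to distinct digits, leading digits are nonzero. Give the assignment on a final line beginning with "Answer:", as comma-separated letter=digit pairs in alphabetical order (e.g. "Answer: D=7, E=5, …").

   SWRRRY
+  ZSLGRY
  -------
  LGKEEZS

Step 1. [col 1: Y + Y ≡ S (mod 10)] several values work for Y in column 1 (Y + Y ≡ S (mod 10), carry-in 0); try Y=2 ⇒ Y=2.
Step 2. [col 1: Y + Y ≡ S (mod 10)] in column 1 we have Y+Y≡S with carry-in 0; given Y=2 and digits 2 already taken and all letters distinct, that pins S to 4. So S=4.
Step 3. [col 2: R + R ≡ Z (mod 10)] several values work for R in column 2 (R + R ≡ Z (mod 10), carry-in 0); try R=8 ⇒ R=8.
Step 4. [L] the sum has 7 digits but both addends have 6; that extra leading digit L is the final carry, namely 1 ⇒ L=1.
Step 5. [col 2: R + R ≡ Z (mod 10)] from column 2 (R=8, carry-in 0, digits 1,2,4,8 already taken and all letters distinct): Z must equal 6, so Z=6.
Step 6. [col 3: R + G ≡ E (mod 10)] from column 3 (R=8, carry-in 1, digits 1,2,4,6,8 already taken and all letters distinct): G must equal 0 ⇒ G=0.
Step 7. [col 3: R + G ≡ E (mod 10)] in column 3 we have R+G≡E with carry-in 1; given R=8, G=0 and digits 0,1,2,4,6,8 already taken and all letters distinct, that pins E to 9, so E=9.
Step 8. [col 5: W + S ≡ K (mod 10)] in column 5 we have W+S≡K with carry-in 0; given S=4 and digits 0,1,2,4,6,8,9 already taken and all letters distinct, that pins K to 7, so K=7.
Step 9. [col 5: W + S ≡ K (mod 10)] column 5 reads W+S+carry(0)=K with S=4, K=7; with digits 0,1,2,4,6,7,8,9 already taken and all letters distinct, the only value for W is 3. So W=3.

Answer: E=9, G=0, K=7, L=1, R=8, S=4, W=3, Y=2, Z=6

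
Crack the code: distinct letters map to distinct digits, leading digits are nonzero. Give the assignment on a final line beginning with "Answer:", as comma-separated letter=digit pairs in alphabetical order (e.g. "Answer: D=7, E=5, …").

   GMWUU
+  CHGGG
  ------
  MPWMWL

Step 1. [col 1: U + G ≡ L (mod 10)] no forcing yet in column 1 (carry-in 0); G=6 is free and consistent — try it, so G=6.
Step 2. [M] adding two 5-digit numbers gives at most 5+1 digits, and here it does — M is that final carry and must be 1, so M=1.
Step 3. [col 1: U + G ≡ L (mod 10)] U=7 is one option consistent with column 1 (U + G ≡ L (mod 10), carry-in 0) — take it. So U=7.
Step 4. [col 1: U + G ≡ L (mod 10)] column 1: given U=7, G=6, carry-in 0, and digits 1,6,7 already taken and all letters distinct, U+G≡L (mod 10) forces L=3, so L=3.
Step 5. [col 2: U + G ≡ W (mod 10)] in column 2 we have U+G≡W with carry-in 1; given U=7, G=6 and digits 1,3,6,7 already taken and all letters distinct, that pins W to 4, so W=4.
Step 6. [col 4: M + H ≡ W (mod 10)] in column 4 we have M+H≡W with carry-in 1; given M=1, W=4 and digits 1,3,4,6,7 already taken and all letters distinct, that pins H to 2. So H=2.
Step 7. [col 5: G + C ≡ P (mod 10)] in column 5 we have G+C≡P with carry-in 0; given G=6 and digits 1,2,3,4,6,7 already taken and all letters distinct, that pins C to 9, so C=9.
Step 8. [col 5: G + C ≡ P (mod 10)] column 5 reads G+C+carry(0)=P with G=6, C=9; with digits 1,2,3,4,6,7,9 already taken and all letters distinct, the only value for P is 5 ⇒ P=5.

Answer: C=9, G=6, H=2, L=3, M=1, P=5, U=7, W=4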